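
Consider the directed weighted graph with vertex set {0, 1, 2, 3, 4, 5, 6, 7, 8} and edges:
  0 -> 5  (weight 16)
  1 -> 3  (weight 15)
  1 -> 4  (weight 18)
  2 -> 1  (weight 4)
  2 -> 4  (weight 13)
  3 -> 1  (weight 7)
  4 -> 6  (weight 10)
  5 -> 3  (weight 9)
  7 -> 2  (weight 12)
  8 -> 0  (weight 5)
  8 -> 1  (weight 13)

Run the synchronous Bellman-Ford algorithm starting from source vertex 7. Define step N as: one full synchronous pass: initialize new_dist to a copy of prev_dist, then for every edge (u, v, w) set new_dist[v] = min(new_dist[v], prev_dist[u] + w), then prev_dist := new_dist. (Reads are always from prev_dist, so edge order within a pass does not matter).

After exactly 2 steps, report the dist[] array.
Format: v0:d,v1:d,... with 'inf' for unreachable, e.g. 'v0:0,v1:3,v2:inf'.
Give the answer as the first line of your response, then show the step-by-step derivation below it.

v0:inf,v1:16,v2:12,v3:inf,v4:25,v5:inf,v6:inf,v7:0,v8:inf

step 1: dist = v0:inf,v1:inf,v2:12,v3:inf,v4:inf,v5:inf,v6:inf,v7:0,v8:inf
step 2: dist = v0:inf,v1:16,v2:12,v3:inf,v4:25,v5:inf,v6:inf,v7:0,v8:inf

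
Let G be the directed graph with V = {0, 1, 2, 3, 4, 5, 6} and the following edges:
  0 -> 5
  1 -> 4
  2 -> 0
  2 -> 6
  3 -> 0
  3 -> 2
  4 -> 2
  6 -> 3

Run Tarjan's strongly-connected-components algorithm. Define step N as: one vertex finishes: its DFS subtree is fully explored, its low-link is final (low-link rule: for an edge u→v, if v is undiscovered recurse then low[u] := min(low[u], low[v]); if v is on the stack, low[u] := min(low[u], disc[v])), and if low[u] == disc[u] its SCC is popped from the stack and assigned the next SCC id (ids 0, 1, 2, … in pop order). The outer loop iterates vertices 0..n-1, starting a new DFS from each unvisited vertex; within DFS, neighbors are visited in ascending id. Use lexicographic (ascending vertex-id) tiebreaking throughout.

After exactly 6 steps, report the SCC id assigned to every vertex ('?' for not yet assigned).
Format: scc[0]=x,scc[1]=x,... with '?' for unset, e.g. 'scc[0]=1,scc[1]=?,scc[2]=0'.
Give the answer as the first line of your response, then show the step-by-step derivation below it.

scc[0]=1,scc[1]=?,scc[2]=2,scc[3]=2,scc[4]=3,scc[5]=0,scc[6]=2

step 1: low=(low[0]=0,low[1]=?,low[2]=?,low[3]=?,low[4]=?,low[5]=1,low[6]=?); scc=(scc[0]=?,scc[1]=?,scc[2]=?,scc[3]=?,scc[4]=?,scc[5]=0,scc[6]=?)
step 2: low=(low[0]=0,low[1]=?,low[2]=?,low[3]=?,low[4]=?,low[5]=1,low[6]=?); scc=(scc[0]=1,scc[1]=?,scc[2]=?,scc[3]=?,scc[4]=?,scc[5]=0,scc[6]=?)
step 3: low=(low[0]=0,low[1]=2,low[2]=4,low[3]=4,low[4]=3,low[5]=1,low[6]=5); scc=(scc[0]=1,scc[1]=?,scc[2]=?,scc[3]=?,scc[4]=?,scc[5]=0,scc[6]=?)
step 4: low=(low[0]=0,low[1]=2,low[2]=4,low[3]=4,low[4]=3,low[5]=1,low[6]=4); scc=(scc[0]=1,scc[1]=?,scc[2]=?,scc[3]=?,scc[4]=?,scc[5]=0,scc[6]=?)
step 5: low=(low[0]=0,low[1]=2,low[2]=4,low[3]=4,low[4]=3,low[5]=1,low[6]=4); scc=(scc[0]=1,scc[1]=?,scc[2]=2,scc[3]=2,scc[4]=?,scc[5]=0,scc[6]=2)
step 6: low=(low[0]=0,low[1]=2,low[2]=4,low[3]=4,low[4]=3,low[5]=1,low[6]=4); scc=(scc[0]=1,scc[1]=?,scc[2]=2,scc[3]=2,scc[4]=3,scc[5]=0,scc[6]=2)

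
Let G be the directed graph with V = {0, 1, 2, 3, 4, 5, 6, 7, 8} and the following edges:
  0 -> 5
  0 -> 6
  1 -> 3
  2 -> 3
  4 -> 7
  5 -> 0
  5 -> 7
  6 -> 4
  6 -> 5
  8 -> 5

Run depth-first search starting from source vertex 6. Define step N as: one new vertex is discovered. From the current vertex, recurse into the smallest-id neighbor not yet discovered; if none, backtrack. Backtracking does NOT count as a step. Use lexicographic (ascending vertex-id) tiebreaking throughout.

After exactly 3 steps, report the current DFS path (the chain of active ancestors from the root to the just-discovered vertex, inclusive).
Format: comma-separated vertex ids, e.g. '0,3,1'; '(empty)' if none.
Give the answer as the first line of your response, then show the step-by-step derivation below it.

6,4,7

step 1: discover 6; path=6; order=6
step 2: discover 4; path=6>4; order=6,4
step 3: discover 7; path=6>4>7; order=6,4,7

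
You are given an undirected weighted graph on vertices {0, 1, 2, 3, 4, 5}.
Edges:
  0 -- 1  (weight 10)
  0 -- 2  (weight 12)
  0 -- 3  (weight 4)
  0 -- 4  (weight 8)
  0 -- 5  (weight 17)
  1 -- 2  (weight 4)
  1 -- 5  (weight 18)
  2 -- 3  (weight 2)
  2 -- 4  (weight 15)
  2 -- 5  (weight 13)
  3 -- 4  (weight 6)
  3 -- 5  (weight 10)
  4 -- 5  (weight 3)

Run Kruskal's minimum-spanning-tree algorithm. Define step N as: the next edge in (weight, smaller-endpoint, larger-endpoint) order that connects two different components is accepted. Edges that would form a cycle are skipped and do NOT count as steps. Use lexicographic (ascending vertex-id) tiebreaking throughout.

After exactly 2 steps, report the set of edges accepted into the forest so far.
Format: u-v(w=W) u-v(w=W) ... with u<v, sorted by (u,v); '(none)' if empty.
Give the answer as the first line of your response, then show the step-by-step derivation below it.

2-3(w=2) 4-5(w=3)

step 1: add edge 2-3 (w=2); MST = {2-3(w=2)}
step 2: add edge 4-5 (w=3); MST = {2-3(w=2) 4-5(w=3)}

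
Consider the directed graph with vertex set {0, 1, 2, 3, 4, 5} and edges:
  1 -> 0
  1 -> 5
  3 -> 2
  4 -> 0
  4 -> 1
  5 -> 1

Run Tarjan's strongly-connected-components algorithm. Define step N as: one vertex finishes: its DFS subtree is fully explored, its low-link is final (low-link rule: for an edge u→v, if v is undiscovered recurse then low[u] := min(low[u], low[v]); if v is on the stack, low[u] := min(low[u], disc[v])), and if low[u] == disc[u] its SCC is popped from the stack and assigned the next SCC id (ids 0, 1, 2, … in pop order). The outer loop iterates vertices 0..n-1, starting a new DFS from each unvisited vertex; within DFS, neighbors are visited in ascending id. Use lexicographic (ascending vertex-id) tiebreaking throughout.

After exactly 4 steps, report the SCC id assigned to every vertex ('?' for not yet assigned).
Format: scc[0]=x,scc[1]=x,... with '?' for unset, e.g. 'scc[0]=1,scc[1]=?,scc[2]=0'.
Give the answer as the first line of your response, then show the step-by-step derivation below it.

scc[0]=0,scc[1]=1,scc[2]=2,scc[3]=?,scc[4]=?,scc[5]=1

step 1: low=(low[0]=0,low[1]=?,low[2]=?,low[3]=?,low[4]=?,low[5]=?); scc=(scc[0]=0,scc[1]=?,scc[2]=?,scc[3]=?,scc[4]=?,scc[5]=?)
step 2: low=(low[0]=0,low[1]=1,low[2]=?,low[3]=?,low[4]=?,low[5]=1); scc=(scc[0]=0,scc[1]=?,scc[2]=?,scc[3]=?,scc[4]=?,scc[5]=?)
step 3: low=(low[0]=0,low[1]=1,low[2]=?,low[3]=?,low[4]=?,low[5]=1); scc=(scc[0]=0,scc[1]=1,scc[2]=?,scc[3]=?,scc[4]=?,scc[5]=1)
step 4: low=(low[0]=0,low[1]=1,low[2]=3,low[3]=?,low[4]=?,low[5]=1); scc=(scc[0]=0,scc[1]=1,scc[2]=2,scc[3]=?,scc[4]=?,scc[5]=1)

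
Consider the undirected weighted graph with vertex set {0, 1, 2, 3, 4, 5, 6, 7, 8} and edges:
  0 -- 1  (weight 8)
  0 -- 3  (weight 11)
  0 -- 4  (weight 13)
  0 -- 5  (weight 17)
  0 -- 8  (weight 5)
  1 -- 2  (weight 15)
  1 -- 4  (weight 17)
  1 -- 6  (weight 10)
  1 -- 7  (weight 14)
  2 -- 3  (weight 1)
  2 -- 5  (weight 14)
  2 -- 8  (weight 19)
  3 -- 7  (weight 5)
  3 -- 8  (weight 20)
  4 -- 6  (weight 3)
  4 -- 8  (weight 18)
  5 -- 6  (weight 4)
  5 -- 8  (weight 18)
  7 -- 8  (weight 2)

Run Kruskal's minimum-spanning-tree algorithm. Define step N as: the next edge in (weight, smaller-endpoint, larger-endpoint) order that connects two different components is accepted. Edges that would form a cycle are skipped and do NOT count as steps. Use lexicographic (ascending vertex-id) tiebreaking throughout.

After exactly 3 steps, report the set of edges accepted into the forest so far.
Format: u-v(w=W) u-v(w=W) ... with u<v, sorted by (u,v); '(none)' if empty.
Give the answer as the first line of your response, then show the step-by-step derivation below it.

2-3(w=1) 4-6(w=3) 7-8(w=2)

step 1: add edge 2-3 (w=1); MST = {2-3(w=1)}
step 2: add edge 7-8 (w=2); MST = {2-3(w=1) 7-8(w=2)}
step 3: add edge 4-6 (w=3); MST = {2-3(w=1) 4-6(w=3) 7-8(w=2)}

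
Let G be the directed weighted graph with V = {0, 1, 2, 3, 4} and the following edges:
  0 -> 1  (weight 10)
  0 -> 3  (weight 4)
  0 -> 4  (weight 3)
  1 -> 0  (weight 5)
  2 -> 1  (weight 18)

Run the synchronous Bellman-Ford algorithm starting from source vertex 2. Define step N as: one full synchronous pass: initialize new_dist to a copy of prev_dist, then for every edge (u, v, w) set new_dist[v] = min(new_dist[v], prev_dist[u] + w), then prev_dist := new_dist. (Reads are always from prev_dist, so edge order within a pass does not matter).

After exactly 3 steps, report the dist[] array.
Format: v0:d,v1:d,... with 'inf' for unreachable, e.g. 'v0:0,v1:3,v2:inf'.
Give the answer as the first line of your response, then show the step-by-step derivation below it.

v0:23,v1:18,v2:0,v3:27,v4:26

step 1: dist = v0:inf,v1:18,v2:0,v3:inf,v4:inf
step 2: dist = v0:23,v1:18,v2:0,v3:inf,v4:inf
step 3: dist = v0:23,v1:18,v2:0,v3:27,v4:26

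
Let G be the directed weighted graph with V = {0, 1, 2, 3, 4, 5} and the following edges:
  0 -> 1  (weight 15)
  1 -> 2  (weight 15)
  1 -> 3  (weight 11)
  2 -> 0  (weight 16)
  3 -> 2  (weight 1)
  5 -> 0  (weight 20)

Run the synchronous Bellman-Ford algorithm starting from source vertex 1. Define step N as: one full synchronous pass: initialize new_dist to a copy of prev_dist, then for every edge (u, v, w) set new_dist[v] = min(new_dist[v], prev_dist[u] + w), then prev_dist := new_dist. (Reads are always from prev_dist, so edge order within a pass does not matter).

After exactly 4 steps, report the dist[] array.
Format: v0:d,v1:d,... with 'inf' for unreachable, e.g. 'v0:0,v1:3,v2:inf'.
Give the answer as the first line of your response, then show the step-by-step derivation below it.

v0:28,v1:0,v2:12,v3:11,v4:inf,v5:inf

step 1: dist = v0:inf,v1:0,v2:15,v3:11,v4:inf,v5:inf
step 2: dist = v0:31,v1:0,v2:12,v3:11,v4:inf,v5:inf
step 3: dist = v0:28,v1:0,v2:12,v3:11,v4:inf,v5:inf
step 4: dist = v0:28,v1:0,v2:12,v3:11,v4:inf,v5:inf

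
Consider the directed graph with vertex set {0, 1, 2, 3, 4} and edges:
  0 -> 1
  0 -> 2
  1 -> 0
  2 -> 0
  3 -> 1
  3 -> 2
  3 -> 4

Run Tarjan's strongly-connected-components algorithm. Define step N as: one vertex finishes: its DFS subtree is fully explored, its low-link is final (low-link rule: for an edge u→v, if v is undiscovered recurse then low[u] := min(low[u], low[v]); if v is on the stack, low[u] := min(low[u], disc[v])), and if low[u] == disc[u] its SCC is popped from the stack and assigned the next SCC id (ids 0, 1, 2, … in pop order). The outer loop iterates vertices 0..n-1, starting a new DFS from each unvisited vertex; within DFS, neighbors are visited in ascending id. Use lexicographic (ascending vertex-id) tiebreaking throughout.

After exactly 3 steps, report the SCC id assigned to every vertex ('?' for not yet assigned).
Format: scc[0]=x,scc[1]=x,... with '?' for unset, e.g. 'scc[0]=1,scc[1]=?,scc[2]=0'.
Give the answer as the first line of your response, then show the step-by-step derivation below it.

scc[0]=0,scc[1]=0,scc[2]=0,scc[3]=?,scc[4]=?

step 1: low=(low[0]=0,low[1]=0,low[2]=?,low[3]=?,low[4]=?); scc=(scc[0]=?,scc[1]=?,scc[2]=?,scc[3]=?,scc[4]=?)
step 2: low=(low[0]=0,low[1]=0,low[2]=0,low[3]=?,low[4]=?); scc=(scc[0]=?,scc[1]=?,scc[2]=?,scc[3]=?,scc[4]=?)
step 3: low=(low[0]=0,low[1]=0,low[2]=0,low[3]=?,low[4]=?); scc=(scc[0]=0,scc[1]=0,scc[2]=0,scc[3]=?,scc[4]=?)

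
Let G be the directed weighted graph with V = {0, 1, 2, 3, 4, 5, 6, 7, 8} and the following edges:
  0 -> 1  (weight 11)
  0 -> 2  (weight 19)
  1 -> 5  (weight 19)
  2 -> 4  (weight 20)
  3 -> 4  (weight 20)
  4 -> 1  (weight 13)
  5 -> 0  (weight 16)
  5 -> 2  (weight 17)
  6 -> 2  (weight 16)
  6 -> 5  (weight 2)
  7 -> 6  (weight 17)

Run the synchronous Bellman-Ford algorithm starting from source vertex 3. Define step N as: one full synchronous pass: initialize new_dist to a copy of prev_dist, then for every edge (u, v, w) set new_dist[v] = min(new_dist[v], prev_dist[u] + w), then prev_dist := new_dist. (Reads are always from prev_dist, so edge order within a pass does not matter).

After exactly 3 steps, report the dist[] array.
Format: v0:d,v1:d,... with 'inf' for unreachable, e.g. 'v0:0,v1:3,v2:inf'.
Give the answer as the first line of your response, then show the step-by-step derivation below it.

v0:inf,v1:33,v2:inf,v3:0,v4:20,v5:52,v6:inf,v7:inf,v8:inf

step 1: dist = v0:inf,v1:inf,v2:inf,v3:0,v4:20,v5:inf,v6:inf,v7:inf,v8:inf
step 2: dist = v0:inf,v1:33,v2:inf,v3:0,v4:20,v5:inf,v6:inf,v7:inf,v8:inf
step 3: dist = v0:inf,v1:33,v2:inf,v3:0,v4:20,v5:52,v6:inf,v7:inf,v8:inf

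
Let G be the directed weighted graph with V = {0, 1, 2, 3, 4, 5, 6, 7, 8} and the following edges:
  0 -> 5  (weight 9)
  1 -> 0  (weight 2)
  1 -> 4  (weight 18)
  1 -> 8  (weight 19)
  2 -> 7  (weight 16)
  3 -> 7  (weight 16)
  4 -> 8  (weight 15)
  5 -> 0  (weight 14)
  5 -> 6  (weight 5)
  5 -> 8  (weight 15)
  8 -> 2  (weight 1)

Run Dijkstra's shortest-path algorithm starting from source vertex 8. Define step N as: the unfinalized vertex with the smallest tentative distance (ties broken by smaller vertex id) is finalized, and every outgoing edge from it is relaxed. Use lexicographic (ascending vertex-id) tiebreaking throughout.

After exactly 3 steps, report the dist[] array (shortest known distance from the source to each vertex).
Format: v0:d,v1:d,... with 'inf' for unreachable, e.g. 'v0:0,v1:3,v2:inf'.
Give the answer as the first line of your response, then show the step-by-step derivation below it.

v0:inf,v1:inf,v2:1,v3:inf,v4:inf,v5:inf,v6:inf,v7:17,v8:0

step 1: dist = v0:inf,v1:inf,v2:1,v3:inf,v4:inf,v5:inf,v6:inf,v7:inf,v8:0
step 2: dist = v0:inf,v1:inf,v2:1,v3:inf,v4:inf,v5:inf,v6:inf,v7:17,v8:0
step 3: dist = v0:inf,v1:inf,v2:1,v3:inf,v4:inf,v5:inf,v6:inf,v7:17,v8:0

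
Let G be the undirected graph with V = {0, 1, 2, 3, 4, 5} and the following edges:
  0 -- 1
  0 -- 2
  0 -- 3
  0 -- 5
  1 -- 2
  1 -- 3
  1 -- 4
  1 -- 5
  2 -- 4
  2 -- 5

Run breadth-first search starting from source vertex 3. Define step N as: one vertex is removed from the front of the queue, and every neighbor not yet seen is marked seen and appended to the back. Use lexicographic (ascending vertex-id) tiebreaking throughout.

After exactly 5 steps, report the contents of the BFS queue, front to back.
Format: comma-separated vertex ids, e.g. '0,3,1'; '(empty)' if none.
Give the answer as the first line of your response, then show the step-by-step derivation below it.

4

step 1: dequeue 3; queue=[0,1]; order=3
step 2: dequeue 0; queue=[1,2,5]; order=3,0
step 3: dequeue 1; queue=[2,5,4]; order=3,0,1
step 4: dequeue 2; queue=[5,4]; order=3,0,1,2
step 5: dequeue 5; queue=[4]; order=3,0,1,2,5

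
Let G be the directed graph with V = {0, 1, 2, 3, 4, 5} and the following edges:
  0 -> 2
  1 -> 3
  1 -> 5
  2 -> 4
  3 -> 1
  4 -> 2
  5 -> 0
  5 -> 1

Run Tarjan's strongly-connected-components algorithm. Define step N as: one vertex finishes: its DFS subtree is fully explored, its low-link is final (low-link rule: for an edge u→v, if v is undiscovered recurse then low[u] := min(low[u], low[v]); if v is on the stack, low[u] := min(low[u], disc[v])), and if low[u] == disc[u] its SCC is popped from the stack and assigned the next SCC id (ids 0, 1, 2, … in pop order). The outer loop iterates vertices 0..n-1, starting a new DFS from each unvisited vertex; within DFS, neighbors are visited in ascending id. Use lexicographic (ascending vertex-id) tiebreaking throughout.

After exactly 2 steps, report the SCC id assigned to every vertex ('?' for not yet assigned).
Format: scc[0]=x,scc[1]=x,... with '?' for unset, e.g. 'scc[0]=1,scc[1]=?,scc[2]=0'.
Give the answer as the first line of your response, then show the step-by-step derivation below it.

scc[0]=?,scc[1]=?,scc[2]=0,scc[3]=?,scc[4]=0,scc[5]=?

step 1: low=(low[0]=0,low[1]=?,low[2]=1,low[3]=?,low[4]=1,low[5]=?); scc=(scc[0]=?,scc[1]=?,scc[2]=?,scc[3]=?,scc[4]=?,scc[5]=?)
step 2: low=(low[0]=0,low[1]=?,low[2]=1,low[3]=?,low[4]=1,low[5]=?); scc=(scc[0]=?,scc[1]=?,scc[2]=0,scc[3]=?,scc[4]=0,scc[5]=?)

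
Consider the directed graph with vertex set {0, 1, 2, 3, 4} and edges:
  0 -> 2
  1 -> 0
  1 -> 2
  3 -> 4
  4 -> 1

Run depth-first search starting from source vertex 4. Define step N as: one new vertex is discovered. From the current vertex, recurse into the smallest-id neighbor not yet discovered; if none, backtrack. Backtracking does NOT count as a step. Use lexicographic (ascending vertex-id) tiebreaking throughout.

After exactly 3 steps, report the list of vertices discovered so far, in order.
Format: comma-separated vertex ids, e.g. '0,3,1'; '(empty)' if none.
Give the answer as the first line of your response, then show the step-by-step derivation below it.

4,1,0

step 1: discover 4; path=4; order=4
step 2: discover 1; path=4>1; order=4,1
step 3: discover 0; path=4>1>0; order=4,1,0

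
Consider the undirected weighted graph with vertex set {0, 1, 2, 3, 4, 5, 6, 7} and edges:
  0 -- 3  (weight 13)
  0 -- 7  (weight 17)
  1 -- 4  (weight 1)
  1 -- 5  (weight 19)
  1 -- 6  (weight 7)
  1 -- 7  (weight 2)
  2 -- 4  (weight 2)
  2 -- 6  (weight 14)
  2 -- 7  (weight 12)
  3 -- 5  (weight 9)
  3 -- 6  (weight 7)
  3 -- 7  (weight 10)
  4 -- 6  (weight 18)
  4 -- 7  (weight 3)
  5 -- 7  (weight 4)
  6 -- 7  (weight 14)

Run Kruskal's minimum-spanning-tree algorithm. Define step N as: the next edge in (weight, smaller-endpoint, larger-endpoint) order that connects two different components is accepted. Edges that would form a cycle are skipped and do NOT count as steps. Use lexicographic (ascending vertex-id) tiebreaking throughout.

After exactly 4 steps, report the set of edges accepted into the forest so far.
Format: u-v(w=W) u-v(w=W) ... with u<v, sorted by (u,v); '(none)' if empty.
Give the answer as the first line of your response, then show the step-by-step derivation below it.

1-4(w=1) 1-7(w=2) 2-4(w=2) 5-7(w=4)

step 1: add edge 1-4 (w=1); MST = {1-4(w=1)}
step 2: add edge 1-7 (w=2); MST = {1-4(w=1) 1-7(w=2)}
step 3: add edge 2-4 (w=2); MST = {1-4(w=1) 1-7(w=2) 2-4(w=2)}
step 4: add edge 5-7 (w=4); MST = {1-4(w=1) 1-7(w=2) 2-4(w=2) 5-7(w=4)}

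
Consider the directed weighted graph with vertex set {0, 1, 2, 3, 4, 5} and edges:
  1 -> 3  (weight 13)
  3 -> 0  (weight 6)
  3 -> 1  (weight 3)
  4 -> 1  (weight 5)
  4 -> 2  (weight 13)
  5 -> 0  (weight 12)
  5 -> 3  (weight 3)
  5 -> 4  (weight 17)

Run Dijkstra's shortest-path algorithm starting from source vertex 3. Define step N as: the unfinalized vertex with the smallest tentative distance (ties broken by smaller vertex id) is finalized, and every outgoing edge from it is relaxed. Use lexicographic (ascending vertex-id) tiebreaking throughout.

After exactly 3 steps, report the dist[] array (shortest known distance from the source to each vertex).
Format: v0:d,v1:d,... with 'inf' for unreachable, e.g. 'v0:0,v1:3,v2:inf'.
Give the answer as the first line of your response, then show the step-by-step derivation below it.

v0:6,v1:3,v2:inf,v3:0,v4:inf,v5:inf

step 1: dist = v0:6,v1:3,v2:inf,v3:0,v4:inf,v5:inf
step 2: dist = v0:6,v1:3,v2:inf,v3:0,v4:inf,v5:inf
step 3: dist = v0:6,v1:3,v2:inf,v3:0,v4:inf,v5:inf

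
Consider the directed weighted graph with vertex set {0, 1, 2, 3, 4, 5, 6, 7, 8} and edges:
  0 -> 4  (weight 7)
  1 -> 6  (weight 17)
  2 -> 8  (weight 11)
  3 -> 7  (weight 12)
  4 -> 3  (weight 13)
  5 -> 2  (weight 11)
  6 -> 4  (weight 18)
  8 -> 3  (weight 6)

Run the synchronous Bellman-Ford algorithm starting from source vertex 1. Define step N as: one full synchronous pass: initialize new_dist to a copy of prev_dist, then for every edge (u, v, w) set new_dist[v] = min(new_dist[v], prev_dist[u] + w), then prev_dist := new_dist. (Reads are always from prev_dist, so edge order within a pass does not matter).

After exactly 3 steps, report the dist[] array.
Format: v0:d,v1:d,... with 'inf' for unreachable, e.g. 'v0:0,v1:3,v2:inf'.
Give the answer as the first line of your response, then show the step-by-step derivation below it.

v0:inf,v1:0,v2:inf,v3:48,v4:35,v5:inf,v6:17,v7:inf,v8:inf

step 1: dist = v0:inf,v1:0,v2:inf,v3:inf,v4:inf,v5:inf,v6:17,v7:inf,v8:inf
step 2: dist = v0:inf,v1:0,v2:inf,v3:inf,v4:35,v5:inf,v6:17,v7:inf,v8:inf
step 3: dist = v0:inf,v1:0,v2:inf,v3:48,v4:35,v5:inf,v6:17,v7:inf,v8:inf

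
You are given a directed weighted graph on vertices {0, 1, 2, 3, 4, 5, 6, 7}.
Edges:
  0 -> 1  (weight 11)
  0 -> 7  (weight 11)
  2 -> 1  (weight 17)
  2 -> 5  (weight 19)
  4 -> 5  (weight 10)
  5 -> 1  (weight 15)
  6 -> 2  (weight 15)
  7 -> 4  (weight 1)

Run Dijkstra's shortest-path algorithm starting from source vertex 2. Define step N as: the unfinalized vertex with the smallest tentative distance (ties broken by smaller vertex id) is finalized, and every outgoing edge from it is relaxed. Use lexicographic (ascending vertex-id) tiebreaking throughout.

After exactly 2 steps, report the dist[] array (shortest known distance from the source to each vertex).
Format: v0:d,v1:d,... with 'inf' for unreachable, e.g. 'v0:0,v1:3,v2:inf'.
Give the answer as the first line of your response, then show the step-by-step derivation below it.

v0:inf,v1:17,v2:0,v3:inf,v4:inf,v5:19,v6:inf,v7:inf

step 1: dist = v0:inf,v1:17,v2:0,v3:inf,v4:inf,v5:19,v6:inf,v7:inf
step 2: dist = v0:inf,v1:17,v2:0,v3:inf,v4:inf,v5:19,v6:inf,v7:inf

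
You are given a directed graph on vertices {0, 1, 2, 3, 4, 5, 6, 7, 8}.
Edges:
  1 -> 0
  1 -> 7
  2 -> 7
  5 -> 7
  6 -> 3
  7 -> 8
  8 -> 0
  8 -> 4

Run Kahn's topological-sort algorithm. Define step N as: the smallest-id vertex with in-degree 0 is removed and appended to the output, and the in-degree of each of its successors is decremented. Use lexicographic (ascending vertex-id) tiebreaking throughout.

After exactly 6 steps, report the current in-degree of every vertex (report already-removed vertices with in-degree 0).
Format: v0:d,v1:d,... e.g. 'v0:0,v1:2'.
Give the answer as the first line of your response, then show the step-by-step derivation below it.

v0:1,v1:0,v2:0,v3:0,v4:1,v5:0,v6:0,v7:0,v8:0

step 1: output 1; order=[1]; indeg=(1,0,0,1,1,0,0,2,1)
step 2: output 2; order=[1,2]; indeg=(1,0,0,1,1,0,0,1,1)
step 3: output 5; order=[1,2,5]; indeg=(1,0,0,1,1,0,0,0,1)
step 4: output 6; order=[1,2,5,6]; indeg=(1,0,0,0,1,0,0,0,1)
step 5: output 3; order=[1,2,5,6,3]; indeg=(1,0,0,0,1,0,0,0,1)
step 6: output 7; order=[1,2,5,6,3,7]; indeg=(1,0,0,0,1,0,0,0,0)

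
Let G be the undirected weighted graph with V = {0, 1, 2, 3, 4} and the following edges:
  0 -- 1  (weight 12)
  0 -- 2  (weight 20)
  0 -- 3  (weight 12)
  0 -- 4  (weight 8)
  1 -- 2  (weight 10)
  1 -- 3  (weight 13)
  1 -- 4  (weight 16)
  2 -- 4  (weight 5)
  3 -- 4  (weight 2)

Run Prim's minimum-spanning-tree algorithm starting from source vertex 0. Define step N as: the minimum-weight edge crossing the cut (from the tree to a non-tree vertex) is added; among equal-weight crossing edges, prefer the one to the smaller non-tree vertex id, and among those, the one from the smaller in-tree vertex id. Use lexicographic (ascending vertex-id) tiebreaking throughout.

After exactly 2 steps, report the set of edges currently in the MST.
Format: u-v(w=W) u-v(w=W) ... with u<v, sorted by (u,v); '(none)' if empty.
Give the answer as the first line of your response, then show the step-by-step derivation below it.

0-4(w=8) 3-4(w=2)

step 1: add edge 0-4 (w=8); MST = {0-4(w=8)}
step 2: add edge 3-4 (w=2); MST = {0-4(w=8) 3-4(w=2)}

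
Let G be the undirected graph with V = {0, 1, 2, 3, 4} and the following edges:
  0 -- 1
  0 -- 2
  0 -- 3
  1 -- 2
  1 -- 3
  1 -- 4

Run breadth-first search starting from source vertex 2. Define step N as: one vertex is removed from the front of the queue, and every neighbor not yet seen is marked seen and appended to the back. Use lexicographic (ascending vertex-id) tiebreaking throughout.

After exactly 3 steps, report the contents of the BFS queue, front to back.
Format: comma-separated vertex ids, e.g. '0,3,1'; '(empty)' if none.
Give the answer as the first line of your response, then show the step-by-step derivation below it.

3,4

step 1: dequeue 2; queue=[0,1]; order=2
step 2: dequeue 0; queue=[1,3]; order=2,0
step 3: dequeue 1; queue=[3,4]; order=2,0,1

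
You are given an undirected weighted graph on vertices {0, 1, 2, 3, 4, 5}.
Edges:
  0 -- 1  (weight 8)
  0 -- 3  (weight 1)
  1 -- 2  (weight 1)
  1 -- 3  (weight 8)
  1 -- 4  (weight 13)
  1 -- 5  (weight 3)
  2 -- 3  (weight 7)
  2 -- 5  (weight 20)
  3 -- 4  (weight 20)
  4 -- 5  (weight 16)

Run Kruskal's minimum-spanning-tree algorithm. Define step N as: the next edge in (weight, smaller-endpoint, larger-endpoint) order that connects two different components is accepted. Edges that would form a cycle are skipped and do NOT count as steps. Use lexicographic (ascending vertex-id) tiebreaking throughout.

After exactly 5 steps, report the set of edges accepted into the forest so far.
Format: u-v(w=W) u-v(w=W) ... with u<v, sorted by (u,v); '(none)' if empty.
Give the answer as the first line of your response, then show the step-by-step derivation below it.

0-3(w=1) 1-2(w=1) 1-4(w=13) 1-5(w=3) 2-3(w=7)

step 1: add edge 0-3 (w=1); MST = {0-3(w=1)}
step 2: add edge 1-2 (w=1); MST = {0-3(w=1) 1-2(w=1)}
step 3: add edge 1-5 (w=3); MST = {0-3(w=1) 1-2(w=1) 1-5(w=3)}
step 4: add edge 2-3 (w=7); MST = {0-3(w=1) 1-2(w=1) 1-5(w=3) 2-3(w=7)}
step 5: add edge 1-4 (w=13); MST = {0-3(w=1) 1-2(w=1) 1-4(w=13) 1-5(w=3) 2-3(w=7)}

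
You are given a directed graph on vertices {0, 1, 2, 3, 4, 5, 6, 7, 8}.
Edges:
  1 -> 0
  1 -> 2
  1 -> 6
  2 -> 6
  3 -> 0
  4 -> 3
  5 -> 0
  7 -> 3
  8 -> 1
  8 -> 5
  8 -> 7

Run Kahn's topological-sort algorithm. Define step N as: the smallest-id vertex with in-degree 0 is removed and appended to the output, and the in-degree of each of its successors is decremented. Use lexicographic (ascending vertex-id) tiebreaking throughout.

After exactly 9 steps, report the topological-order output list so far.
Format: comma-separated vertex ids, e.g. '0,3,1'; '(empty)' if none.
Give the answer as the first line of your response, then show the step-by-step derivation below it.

4,8,1,2,5,6,7,3,0

step 1: output 4; order=[4]; indeg=(3,1,1,1,0,1,2,1,0)
step 2: output 8; order=[4,8]; indeg=(3,0,1,1,0,0,2,0,0)
step 3: output 1; order=[4,8,1]; indeg=(2,0,0,1,0,0,1,0,0)
step 4: output 2; order=[4,8,1,2]; indeg=(2,0,0,1,0,0,0,0,0)
step 5: output 5; order=[4,8,1,2,5]; indeg=(1,0,0,1,0,0,0,0,0)
step 6: output 6; order=[4,8,1,2,5,6]; indeg=(1,0,0,1,0,0,0,0,0)
step 7: output 7; order=[4,8,1,2,5,6,7]; indeg=(1,0,0,0,0,0,0,0,0)
step 8: output 3; order=[4,8,1,2,5,6,7,3]; indeg=(0,0,0,0,0,0,0,0,0)
step 9: output 0; order=[4,8,1,2,5,6,7,3,0]; indeg=(0,0,0,0,0,0,0,0,0)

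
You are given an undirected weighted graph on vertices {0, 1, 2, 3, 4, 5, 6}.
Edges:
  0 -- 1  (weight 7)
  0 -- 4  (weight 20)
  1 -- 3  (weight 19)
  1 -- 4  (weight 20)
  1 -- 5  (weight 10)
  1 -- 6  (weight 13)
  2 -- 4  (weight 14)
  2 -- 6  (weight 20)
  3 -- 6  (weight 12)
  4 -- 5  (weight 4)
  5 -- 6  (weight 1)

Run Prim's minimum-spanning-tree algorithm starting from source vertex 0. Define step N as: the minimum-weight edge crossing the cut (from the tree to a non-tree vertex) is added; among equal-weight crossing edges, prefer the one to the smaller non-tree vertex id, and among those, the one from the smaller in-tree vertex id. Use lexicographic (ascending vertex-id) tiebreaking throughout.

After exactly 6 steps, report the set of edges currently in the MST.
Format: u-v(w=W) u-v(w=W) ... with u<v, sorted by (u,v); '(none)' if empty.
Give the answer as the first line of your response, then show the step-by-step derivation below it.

0-1(w=7) 1-5(w=10) 2-4(w=14) 3-6(w=12) 4-5(w=4) 5-6(w=1)

step 1: add edge 0-1 (w=7); MST = {0-1(w=7)}
step 2: add edge 1-5 (w=10); MST = {0-1(w=7) 1-5(w=10)}
step 3: add edge 5-6 (w=1); MST = {0-1(w=7) 1-5(w=10) 5-6(w=1)}
step 4: add edge 4-5 (w=4); MST = {0-1(w=7) 1-5(w=10) 4-5(w=4) 5-6(w=1)}
step 5: add edge 3-6 (w=12); MST = {0-1(w=7) 1-5(w=10) 3-6(w=12) 4-5(w=4) 5-6(w=1)}
step 6: add edge 2-4 (w=14); MST = {0-1(w=7) 1-5(w=10) 2-4(w=14) 3-6(w=12) 4-5(w=4) 5-6(w=1)}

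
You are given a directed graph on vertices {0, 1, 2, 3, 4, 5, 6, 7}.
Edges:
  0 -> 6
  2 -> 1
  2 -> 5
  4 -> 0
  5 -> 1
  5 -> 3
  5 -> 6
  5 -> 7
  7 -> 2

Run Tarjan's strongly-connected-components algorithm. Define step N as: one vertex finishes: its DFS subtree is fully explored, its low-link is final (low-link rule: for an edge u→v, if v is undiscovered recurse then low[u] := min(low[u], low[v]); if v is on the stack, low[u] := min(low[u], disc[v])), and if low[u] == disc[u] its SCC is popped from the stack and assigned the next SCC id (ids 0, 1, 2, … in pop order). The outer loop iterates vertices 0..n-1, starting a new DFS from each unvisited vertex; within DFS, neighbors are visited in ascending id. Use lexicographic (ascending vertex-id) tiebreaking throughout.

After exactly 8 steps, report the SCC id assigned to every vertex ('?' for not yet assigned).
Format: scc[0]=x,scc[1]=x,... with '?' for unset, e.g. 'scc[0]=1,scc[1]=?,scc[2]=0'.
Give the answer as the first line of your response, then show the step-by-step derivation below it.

scc[0]=1,scc[1]=2,scc[2]=4,scc[3]=3,scc[4]=5,scc[5]=4,scc[6]=0,scc[7]=4

step 1: low=(low[0]=0,low[1]=?,low[2]=?,low[3]=?,low[4]=?,low[5]=?,low[6]=1,low[7]=?); scc=(scc[0]=?,scc[1]=?,scc[2]=?,scc[3]=?,scc[4]=?,scc[5]=?,scc[6]=0,scc[7]=?)
step 2: low=(low[0]=0,low[1]=?,low[2]=?,low[3]=?,low[4]=?,low[5]=?,low[6]=1,low[7]=?); scc=(scc[0]=1,scc[1]=?,scc[2]=?,scc[3]=?,scc[4]=?,scc[5]=?,scc[6]=0,scc[7]=?)
step 3: low=(low[0]=0,low[1]=2,low[2]=?,low[3]=?,low[4]=?,low[5]=?,low[6]=1,low[7]=?); scc=(scc[0]=1,scc[1]=2,scc[2]=?,scc[3]=?,scc[4]=?,scc[5]=?,scc[6]=0,scc[7]=?)
step 4: low=(low[0]=0,low[1]=2,low[2]=3,low[3]=5,low[4]=?,low[5]=4,low[6]=1,low[7]=?); scc=(scc[0]=1,scc[1]=2,scc[2]=?,scc[3]=3,scc[4]=?,scc[5]=?,scc[6]=0,scc[7]=?)
step 5: low=(low[0]=0,low[1]=2,low[2]=3,low[3]=5,low[4]=?,low[5]=4,low[6]=1,low[7]=3); scc=(scc[0]=1,scc[1]=2,scc[2]=?,scc[3]=3,scc[4]=?,scc[5]=?,scc[6]=0,scc[7]=?)
step 6: low=(low[0]=0,low[1]=2,low[2]=3,low[3]=5,low[4]=?,low[5]=3,low[6]=1,low[7]=3); scc=(scc[0]=1,scc[1]=2,scc[2]=?,scc[3]=3,scc[4]=?,scc[5]=?,scc[6]=0,scc[7]=?)
step 7: low=(low[0]=0,low[1]=2,low[2]=3,low[3]=5,low[4]=?,low[5]=3,low[6]=1,low[7]=3); scc=(scc[0]=1,scc[1]=2,scc[2]=4,scc[3]=3,scc[4]=?,scc[5]=4,scc[6]=0,scc[7]=4)
step 8: low=(low[0]=0,low[1]=2,low[2]=3,low[3]=5,low[4]=7,low[5]=3,low[6]=1,low[7]=3); scc=(scc[0]=1,scc[1]=2,scc[2]=4,scc[3]=3,scc[4]=5,scc[5]=4,scc[6]=0,scc[7]=4)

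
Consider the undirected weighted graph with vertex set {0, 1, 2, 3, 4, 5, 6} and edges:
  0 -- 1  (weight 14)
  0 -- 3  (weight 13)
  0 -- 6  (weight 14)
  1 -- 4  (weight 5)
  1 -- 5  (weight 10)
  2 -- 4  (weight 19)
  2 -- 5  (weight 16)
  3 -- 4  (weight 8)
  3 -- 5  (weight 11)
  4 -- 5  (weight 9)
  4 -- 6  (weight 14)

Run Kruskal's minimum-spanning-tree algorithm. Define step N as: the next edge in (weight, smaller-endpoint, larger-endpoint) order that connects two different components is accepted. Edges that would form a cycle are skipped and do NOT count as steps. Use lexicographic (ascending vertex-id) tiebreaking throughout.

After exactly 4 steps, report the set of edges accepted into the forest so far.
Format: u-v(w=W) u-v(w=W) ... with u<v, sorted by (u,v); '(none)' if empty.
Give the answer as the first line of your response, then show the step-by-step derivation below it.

0-3(w=13) 1-4(w=5) 3-4(w=8) 4-5(w=9)

step 1: add edge 1-4 (w=5); MST = {1-4(w=5)}
step 2: add edge 3-4 (w=8); MST = {1-4(w=5) 3-4(w=8)}
step 3: add edge 4-5 (w=9); MST = {1-4(w=5) 3-4(w=8) 4-5(w=9)}
step 4: add edge 0-3 (w=13); MST = {0-3(w=13) 1-4(w=5) 3-4(w=8) 4-5(w=9)}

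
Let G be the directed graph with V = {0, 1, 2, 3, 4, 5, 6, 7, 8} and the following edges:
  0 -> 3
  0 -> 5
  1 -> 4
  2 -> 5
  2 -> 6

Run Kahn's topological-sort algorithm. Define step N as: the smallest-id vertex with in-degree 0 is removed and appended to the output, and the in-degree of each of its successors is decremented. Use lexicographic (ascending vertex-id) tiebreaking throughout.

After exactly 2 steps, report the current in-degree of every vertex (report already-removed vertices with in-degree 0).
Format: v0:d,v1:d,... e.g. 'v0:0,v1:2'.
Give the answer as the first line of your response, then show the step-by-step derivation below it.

v0:0,v1:0,v2:0,v3:0,v4:0,v5:1,v6:1,v7:0,v8:0

step 1: output 0; order=[0]; indeg=(0,0,0,0,1,1,1,0,0)
step 2: output 1; order=[0,1]; indeg=(0,0,0,0,0,1,1,0,0)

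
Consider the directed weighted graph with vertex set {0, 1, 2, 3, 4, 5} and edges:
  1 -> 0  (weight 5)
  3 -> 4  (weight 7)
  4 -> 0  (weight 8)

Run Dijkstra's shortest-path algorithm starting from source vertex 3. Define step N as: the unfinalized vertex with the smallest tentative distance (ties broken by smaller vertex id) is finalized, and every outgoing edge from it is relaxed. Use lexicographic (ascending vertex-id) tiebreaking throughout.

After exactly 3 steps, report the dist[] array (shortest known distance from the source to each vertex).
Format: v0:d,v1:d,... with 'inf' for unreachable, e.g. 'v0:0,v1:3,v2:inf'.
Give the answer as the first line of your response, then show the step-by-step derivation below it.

v0:15,v1:inf,v2:inf,v3:0,v4:7,v5:inf

step 1: dist = v0:inf,v1:inf,v2:inf,v3:0,v4:7,v5:inf
step 2: dist = v0:15,v1:inf,v2:inf,v3:0,v4:7,v5:inf
step 3: dist = v0:15,v1:inf,v2:inf,v3:0,v4:7,v5:inf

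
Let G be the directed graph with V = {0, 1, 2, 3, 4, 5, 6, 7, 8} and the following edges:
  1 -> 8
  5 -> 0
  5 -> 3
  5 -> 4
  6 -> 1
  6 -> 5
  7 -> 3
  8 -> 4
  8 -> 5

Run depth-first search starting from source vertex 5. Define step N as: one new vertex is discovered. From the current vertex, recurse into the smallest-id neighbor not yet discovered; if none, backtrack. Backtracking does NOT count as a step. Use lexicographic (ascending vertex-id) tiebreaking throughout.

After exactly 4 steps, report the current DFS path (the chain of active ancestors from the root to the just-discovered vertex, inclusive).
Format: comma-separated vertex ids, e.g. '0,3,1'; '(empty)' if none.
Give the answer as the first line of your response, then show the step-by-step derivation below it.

5,4

step 1: discover 5; path=5; order=5
step 2: discover 0; path=5>0; order=5,0
step 3: discover 3; path=5>3; order=5,0,3
step 4: discover 4; path=5>4; order=5,0,3,4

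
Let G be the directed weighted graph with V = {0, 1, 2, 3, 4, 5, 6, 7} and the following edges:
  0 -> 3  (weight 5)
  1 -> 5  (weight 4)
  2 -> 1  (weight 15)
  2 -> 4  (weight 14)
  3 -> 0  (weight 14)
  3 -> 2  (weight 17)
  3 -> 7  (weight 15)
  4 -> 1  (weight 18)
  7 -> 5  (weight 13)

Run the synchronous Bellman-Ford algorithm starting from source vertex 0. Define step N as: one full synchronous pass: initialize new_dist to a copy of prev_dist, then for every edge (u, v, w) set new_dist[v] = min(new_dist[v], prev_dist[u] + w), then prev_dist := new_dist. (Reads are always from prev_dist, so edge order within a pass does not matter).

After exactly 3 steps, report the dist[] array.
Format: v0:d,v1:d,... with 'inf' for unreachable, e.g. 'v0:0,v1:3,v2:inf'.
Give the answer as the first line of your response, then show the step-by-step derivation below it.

v0:0,v1:37,v2:22,v3:5,v4:36,v5:33,v6:inf,v7:20

step 1: dist = v0:0,v1:inf,v2:inf,v3:5,v4:inf,v5:inf,v6:inf,v7:inf
step 2: dist = v0:0,v1:inf,v2:22,v3:5,v4:inf,v5:inf,v6:inf,v7:20
step 3: dist = v0:0,v1:37,v2:22,v3:5,v4:36,v5:33,v6:inf,v7:20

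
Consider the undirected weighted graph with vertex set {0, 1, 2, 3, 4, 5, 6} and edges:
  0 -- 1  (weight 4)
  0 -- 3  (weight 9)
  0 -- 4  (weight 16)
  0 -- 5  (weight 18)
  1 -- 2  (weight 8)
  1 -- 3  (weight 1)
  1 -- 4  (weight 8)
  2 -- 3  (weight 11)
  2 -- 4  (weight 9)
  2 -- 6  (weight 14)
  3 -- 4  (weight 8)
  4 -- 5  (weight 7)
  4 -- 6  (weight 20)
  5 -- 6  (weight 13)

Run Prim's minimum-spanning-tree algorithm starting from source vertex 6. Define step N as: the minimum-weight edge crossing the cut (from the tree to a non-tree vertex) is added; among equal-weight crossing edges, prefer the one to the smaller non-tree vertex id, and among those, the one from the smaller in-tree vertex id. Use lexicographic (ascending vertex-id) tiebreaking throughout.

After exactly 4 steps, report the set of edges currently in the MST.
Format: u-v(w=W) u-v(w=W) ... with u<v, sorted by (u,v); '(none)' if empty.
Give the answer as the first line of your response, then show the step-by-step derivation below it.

1-3(w=1) 1-4(w=8) 4-5(w=7) 5-6(w=13)

step 1: add edge 5-6 (w=13); MST = {5-6(w=13)}
step 2: add edge 4-5 (w=7); MST = {4-5(w=7) 5-6(w=13)}
step 3: add edge 1-4 (w=8); MST = {1-4(w=8) 4-5(w=7) 5-6(w=13)}
step 4: add edge 1-3 (w=1); MST = {1-3(w=1) 1-4(w=8) 4-5(w=7) 5-6(w=13)}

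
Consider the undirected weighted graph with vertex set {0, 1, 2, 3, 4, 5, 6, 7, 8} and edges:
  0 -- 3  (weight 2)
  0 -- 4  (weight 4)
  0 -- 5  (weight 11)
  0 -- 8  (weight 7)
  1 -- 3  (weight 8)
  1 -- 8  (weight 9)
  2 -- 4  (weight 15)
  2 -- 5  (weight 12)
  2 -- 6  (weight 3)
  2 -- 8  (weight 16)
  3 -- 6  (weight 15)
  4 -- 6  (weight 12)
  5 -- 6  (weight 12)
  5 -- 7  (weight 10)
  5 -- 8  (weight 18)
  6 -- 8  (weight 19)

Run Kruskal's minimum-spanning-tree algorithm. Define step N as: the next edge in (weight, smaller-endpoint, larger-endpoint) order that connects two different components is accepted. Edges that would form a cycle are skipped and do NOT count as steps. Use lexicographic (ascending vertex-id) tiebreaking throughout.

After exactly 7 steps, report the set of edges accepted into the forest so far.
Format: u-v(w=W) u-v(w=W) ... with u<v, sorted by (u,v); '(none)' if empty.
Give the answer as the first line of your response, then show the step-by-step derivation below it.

0-3(w=2) 0-4(w=4) 0-5(w=11) 0-8(w=7) 1-3(w=8) 2-6(w=3) 5-7(w=10)

step 1: add edge 0-3 (w=2); MST = {0-3(w=2)}
step 2: add edge 2-6 (w=3); MST = {0-3(w=2) 2-6(w=3)}
step 3: add edge 0-4 (w=4); MST = {0-3(w=2) 0-4(w=4) 2-6(w=3)}
step 4: add edge 0-8 (w=7); MST = {0-3(w=2) 0-4(w=4) 0-8(w=7) 2-6(w=3)}
step 5: add edge 1-3 (w=8); MST = {0-3(w=2) 0-4(w=4) 0-8(w=7) 1-3(w=8) 2-6(w=3)}
step 6: add edge 5-7 (w=10); MST = {0-3(w=2) 0-4(w=4) 0-8(w=7) 1-3(w=8) 2-6(w=3) 5-7(w=10)}
step 7: add edge 0-5 (w=11); MST = {0-3(w=2) 0-4(w=4) 0-5(w=11) 0-8(w=7) 1-3(w=8) 2-6(w=3) 5-7(w=10)}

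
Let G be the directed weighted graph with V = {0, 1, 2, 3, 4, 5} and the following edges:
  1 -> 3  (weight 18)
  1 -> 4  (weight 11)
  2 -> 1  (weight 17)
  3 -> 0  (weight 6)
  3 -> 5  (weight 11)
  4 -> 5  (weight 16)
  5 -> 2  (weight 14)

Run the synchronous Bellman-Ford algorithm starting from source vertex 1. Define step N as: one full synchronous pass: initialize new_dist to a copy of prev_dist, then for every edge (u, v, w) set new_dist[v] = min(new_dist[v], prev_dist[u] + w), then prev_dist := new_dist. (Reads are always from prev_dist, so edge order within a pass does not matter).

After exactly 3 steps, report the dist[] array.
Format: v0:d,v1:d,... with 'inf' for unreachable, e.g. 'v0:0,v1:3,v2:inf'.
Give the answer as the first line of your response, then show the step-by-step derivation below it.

v0:24,v1:0,v2:41,v3:18,v4:11,v5:27

step 1: dist = v0:inf,v1:0,v2:inf,v3:18,v4:11,v5:inf
step 2: dist = v0:24,v1:0,v2:inf,v3:18,v4:11,v5:27
step 3: dist = v0:24,v1:0,v2:41,v3:18,v4:11,v5:27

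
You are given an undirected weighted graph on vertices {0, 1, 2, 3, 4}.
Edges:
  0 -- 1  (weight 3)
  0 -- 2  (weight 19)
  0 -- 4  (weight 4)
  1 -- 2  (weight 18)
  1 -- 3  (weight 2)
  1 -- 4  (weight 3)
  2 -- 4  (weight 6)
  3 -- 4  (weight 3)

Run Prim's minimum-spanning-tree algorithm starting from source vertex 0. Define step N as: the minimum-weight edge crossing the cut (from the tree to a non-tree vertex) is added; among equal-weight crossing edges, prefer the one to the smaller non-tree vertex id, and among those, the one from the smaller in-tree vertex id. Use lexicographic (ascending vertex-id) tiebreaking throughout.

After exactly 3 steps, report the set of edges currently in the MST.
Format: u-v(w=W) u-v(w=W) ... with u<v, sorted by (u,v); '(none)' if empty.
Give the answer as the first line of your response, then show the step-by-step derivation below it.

0-1(w=3) 1-3(w=2) 1-4(w=3)

step 1: add edge 0-1 (w=3); MST = {0-1(w=3)}
step 2: add edge 1-3 (w=2); MST = {0-1(w=3) 1-3(w=2)}
step 3: add edge 1-4 (w=3); MST = {0-1(w=3) 1-3(w=2) 1-4(w=3)}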